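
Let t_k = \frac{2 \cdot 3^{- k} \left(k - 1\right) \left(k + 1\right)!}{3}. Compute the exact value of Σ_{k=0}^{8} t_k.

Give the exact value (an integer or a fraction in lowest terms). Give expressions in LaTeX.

The ratio is k*(k + 2)/(3*(k - 1)).
So A=k/3 + 2/3 and B=1, with C=k - 1.
Need (k/3 + 2/3)·f(k+1) − (1)·f(k) = k - 1.
From deg A=1, deg B=0, deg C=1: d=0.
A polynomial solution: f(k) = 3.
So s_k = (B(k−1)f/C)·t_k = (3/(k - 1))·t_k = 2*factorial(k + 1)/3**k.
s_(k+1) − s_k = 2*(k - 1)*factorial(k + 1)/(3*3**k) = t_k.
Telescoping: Σ = s_(9) − s_(0) = 89600/243 − (2) = 89114/243.

Σ = 89114/243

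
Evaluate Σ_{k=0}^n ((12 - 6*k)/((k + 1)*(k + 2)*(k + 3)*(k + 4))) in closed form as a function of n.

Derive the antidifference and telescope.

S(n) = (n**3 + 9*n**2 + 32*n + 24)/(2*(n**3 + 9*n**2 + 26*n + 24))

The ratio is (k - 1)*(k + 1)/((k - 2)*(k + 5)).
Factor: A=k + 1; B=k + 5; C=k - 2.
Set up (k + 1)·f(k+1) − (k + 4)·f(k) − (k - 2) = 0.
deg f ≤ 3 (via 1,1,1).
Solving with deg f ≤ 3: f(k) = -k*(k**2 + 6*k + 17)/12.
Then R = B(k−1)f/C = -k*(k + 4)*(k**2 + 6*k + 17)/(12*(k - 2)), so s_k = R(k)·t_k = k*(k**2 + 6*k + 17)/(2*(k + 1)*(k + 2)*(k + 3)).
s_(k+1) − s_k = 6*(2 - k)/(k**4 + 10*k**3 + 35*k**2 + 50*k + 24) = t_k.
Telescope: S(n) = s_(n+1) − s_(0) = (n**3 + 9*n**2 + 32*n + 24)/(2*(n**3 + 9*n**2 + 26*n + 24)) − (0) = (n**3 + 9*n**2 + 32*n + 24)/(2*(n**3 + 9*n**2 + 26*n + 24)).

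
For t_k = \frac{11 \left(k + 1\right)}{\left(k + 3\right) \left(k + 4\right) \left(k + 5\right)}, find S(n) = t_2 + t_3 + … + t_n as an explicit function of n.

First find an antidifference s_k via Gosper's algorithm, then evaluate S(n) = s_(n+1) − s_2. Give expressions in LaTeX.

Compute t_(k+1)/t_k: get (k + 2)*(k + 3)/((k + 1)*(k + 6)).
Take A(k)=k + 3, B(k)=k + 6, C(k)=k + 1.
Need (k + 3)·f(k+1) − (k + 5)·f(k) = k + 1.
d = 2 from the (1,1,1) case.
Coefficient equations give f(k) = k*(k + 1)/6.
Then R = B(k−1)f/C = k*(k + 5)/6, so s_k = R(k)·t_k = 11*k*(k + 1)/(6*(k + 3)*(k + 4)).
Verify: 11*(k + 1)/(k**3 + 12*k**2 + 47*k + 60) matches t_k.
Evaluate: s_(n+1) = 11*(n**2 + 3*n + 2)/(6*(n**2 + 9*n + 20)); subtract s_(2) = 11/30 ⇒ S(n) = 11*(2*n**2 + 3*n - 5)/(15*(n**2 + 9*n + 20)).

S(n) = \frac{11 \left(2 n^{2} + 3 n - 5\right)}{15 \left(n^{2} + 9 n + 20\right)}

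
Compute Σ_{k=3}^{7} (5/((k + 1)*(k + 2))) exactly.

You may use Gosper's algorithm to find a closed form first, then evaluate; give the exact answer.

r(k) = (k + 1)/(k + 3) after simplifying.
Normal form (A,B,C) = (k + 1, k + 3, 1).
Key eq: (k + 1)·f(k+1) = (k + 2)·f(k) + (1).
From deg A=1, deg B=1, deg C=0: d=1.
Solve for f: f(k) = k (degree 1 ≤ 1).
Then R = B(k−1)f/C = k*(k + 2), so s_k = R(k)·t_k = 5*k/(k + 1).
Δs = 5/(k**2 + 3*k + 2), as required.
Telescoping: Σ = s_(8) − s_(3) = 40/9 − (15/4) = 25/36.

Σ = 25/36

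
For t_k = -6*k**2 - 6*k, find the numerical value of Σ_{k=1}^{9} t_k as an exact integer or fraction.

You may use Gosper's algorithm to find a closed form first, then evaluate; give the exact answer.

Σ = -1980

The ratio is (k + 2)/k.
So A=1 and B=1, with C=k**2 + k.
Need (1)·f(k+1) − (1)·f(k) = k**2 + k.
d = 3 from the (0,0,2) case.
Coefficient equations give f(k) = k*(k - 1)*(k + 1)/3.
Get s_k = R·t_k = 2*k*(1 - k**2) with R(k) = B(k−1)f(k)/C(k) = (k - 1)/3.
s_(k+1) − s_k = 6*k*(-k - 1) = t_k.
Sum = s_(10) − s_(1); s_(10) = -1980, s_(1) = 0 ⇒ -1980.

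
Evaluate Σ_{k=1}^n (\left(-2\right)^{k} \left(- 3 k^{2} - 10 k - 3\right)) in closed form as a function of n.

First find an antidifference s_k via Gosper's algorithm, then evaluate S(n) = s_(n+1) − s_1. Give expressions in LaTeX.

S(n) = - 2 \left(-2\right)^{n} n^{2} - 8 \left(-2\right)^{n} n - 4 \left(-2\right)^{n} + 4

Compute t_(k+1)/t_k: get 2*(-3*k**2 - 16*k - 16)/(3*k**2 + 10*k + 3).
So A=-2 and B=1, with C=k**2 + 10*k/3 + 1.
Need (-2)·f(k+1) − (1)·f(k) = k**2 + 10*k/3 + 1.
Bound: deg f ≤ 2.
Solve for f: f(k) = -(k**2 + 2*k - 1)/3 (degree 2 ≤ 2).
Get s_k = R·t_k = (-2)**k*(k**2 + 2*k - 1) with R(k) = B(k−1)f(k)/C(k) = -(k**2 + 2*k - 1)/((k + 3)*(3*k + 1)).
Verify: (-2)**k*(-3*k**2 - 10*k - 3) matches t_k.
Evaluate: s_(n+1) = (-2)**(n + 1)*(n**2 + 4*n + 2); subtract s_(1) = -4 ⇒ S(n) = -2*(-2)**n*n**2 - 8*(-2)**n*n - 4*(-2)**n + 4.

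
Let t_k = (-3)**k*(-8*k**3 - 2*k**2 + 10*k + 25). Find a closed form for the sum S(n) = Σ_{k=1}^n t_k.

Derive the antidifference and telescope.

Compute t_(k+1)/t_k: get 3*(-8*k**3 - 26*k**2 - 18*k + 25)/(8*k**3 + 2*k**2 - 10*k - 25).
Take A(k)=-3, B(k)=1, C(k)=k**3 + k**2/4 - 5*k/4 - 25/8.
Set up (-3)·f(k+1) − (1)·f(k) − (k**3 + k**2/4 - 5*k/4 - 25/8) = 0.
deg f ≤ 3 (via 0,0,3).
Match coefficients ⇒ f(k) = -(2*k**3 - 4*k**2 - k - 4)/8.
Then R = B(k−1)f/C = -(2*k**3 - 4*k**2 - k - 4)/(8*k**3 + 2*k**2 - 10*k - 25), so s_k = R(k)·t_k = (-3)**k*(2*k**3 - 4*k**2 - k - 4).
Verify: (-3)**k*(-8*k**3 - 2*k**2 + 10*k + 25) matches t_k.
s_(n+1) = (-3)**(n + 1)*(2*n**3 + 2*n**2 - 3*n - 7) and s_(1) = 21, so S(n) = -6*(-3)**n*n**3 - 6*(-3)**n*n**2 + 9*(-3)**n*n + 21*(-3)**n - 21.

S(n) = -6*(-3)**n*n**3 - 6*(-3)**n*n**2 + 9*(-3)**n*n + 21*(-3)**n - 21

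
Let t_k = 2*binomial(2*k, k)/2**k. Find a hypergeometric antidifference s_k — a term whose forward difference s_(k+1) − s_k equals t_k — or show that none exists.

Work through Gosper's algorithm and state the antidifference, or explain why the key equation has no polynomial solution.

Ratio r(k) = (2*k + 1)/(k + 1).
Gosper form: A/B · C(k+1)/C(k) with A=2*k + 1, B=k + 1, C=1.
Solve (2*k + 1)·f(k+1) − (k)·f(k) = 1.
Degrees (1,1,0) ⇒ d ≤ -1.
Bound -1 < 0, so the key equation has no polynomial solution.

no hypergeometric antidifference exists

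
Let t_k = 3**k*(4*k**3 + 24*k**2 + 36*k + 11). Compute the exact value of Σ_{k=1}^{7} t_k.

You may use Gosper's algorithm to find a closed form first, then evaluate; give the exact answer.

Σ = 7965045

Compute t_(k+1)/t_k: get 3*(4*k**3 + 36*k**2 + 96*k + 75)/(4*k**3 + 24*k**2 + 36*k + 11).
Gosper form: A/B · C(k+1)/C(k) with A=3, B=1, C=k**3 + 6*k**2 + 9*k + 11/4.
Set up (3)·f(k+1) − (1)·f(k) − (k**3 + 6*k**2 + 9*k + 11/4) = 0.
From deg A=0, deg B=0, deg C=3: d=3.
Solve for f: f(k) = (2*k**3 + 3*k**2 - 2)/4 (degree 3 ≤ 3).
Get s_k = R·t_k = 3**k*(2*k**3 + 3*k**2 - 2) with R(k) = B(k−1)f(k)/C(k) = (2*k**3 + 3*k**2 - 2)/(4*k**3 + 24*k**2 + 36*k + 11).
Verify: 3**k*(4*k**3 + 24*k**2 + 36*k + 11) matches t_k.
Σ_(k=1)^(7) t_k = s_(8) − s_(1) = 7965054 − (9) = 7965045.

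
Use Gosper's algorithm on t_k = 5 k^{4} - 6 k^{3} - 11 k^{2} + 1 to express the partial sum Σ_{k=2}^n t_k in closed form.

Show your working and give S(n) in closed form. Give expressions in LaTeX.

S(n) = n^{5} + n^{4} - 5 n^{3} - 7 n^{2} - n + 11

Step 1: r(k) = (5*k**4 + 14*k**3 + k**2 - 20*k - 11)/(5*k**4 - 6*k**3 - 11*k**2 + 1).
So A=1 and B=1, with C=k**4 - 6*k**3/5 - 11*k**2/5 + 1/5.
Need (1)·f(k+1) − (1)·f(k) = k**4 - 6*k**3/5 - 11*k**2/5 + 1/5.
From deg A=0, deg B=0, deg C=4: d=5.
Solving with deg f ≤ 5: f(k) = k*(k**4 - 4*k**3 + k**2 + 4*k - 1)/5.
So s_k = (B(k−1)f/C)·t_k = (k*(k**4 - 4*k**3 + k**2 + 4*k - 1)/(5*k**4 - 6*k**3 - 11*k**2 + 1))·t_k = k*(k**4 - 4*k**3 + k**2 + 4*k - 1).
s_(k+1) − s_k = 5*k**4 - 6*k**3 - 11*k**2 + 1 = t_k.
Evaluate: s_(n+1) = n**5 + n**4 - 5*n**3 - 7*n**2 - n + 1; subtract s_(2) = -10 ⇒ S(n) = n**5 + n**4 - 5*n**3 - 7*n**2 - n + 11.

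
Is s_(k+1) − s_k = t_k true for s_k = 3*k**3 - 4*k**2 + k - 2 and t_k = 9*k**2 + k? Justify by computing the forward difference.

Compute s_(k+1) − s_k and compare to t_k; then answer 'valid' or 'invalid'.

valid (s_(k+1) − s_k reduces to t_k)

s_(k+1) = 3*k**3 + 5*k**2 + 2*k - 2
s_(k+1) − s_k = k*(9*k + 1)
(s_(k+1) − s_k) − t_k = 0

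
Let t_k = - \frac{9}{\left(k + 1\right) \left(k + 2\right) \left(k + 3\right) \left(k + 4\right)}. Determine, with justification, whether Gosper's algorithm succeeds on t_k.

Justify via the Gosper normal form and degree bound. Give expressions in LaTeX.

Yes. s_k = \frac{k \left(- k^{2} - 6 k - 11\right)}{2 \left(k + 1\right) \left(k + 2\right) \left(k + 3\right)}.

The ratio is (k + 1)/(k + 5).
Take A(k)=k + 1, B(k)=k + 5, C(k)=1.
f must satisfy (k + 1)·f(k+1) − (k + 4)·f(k) = 1.
From deg A=1, deg B=1, deg C=0: d=3.
Solving with deg f ≤ 3: f(k) = k*(k**2 + 6*k + 11)/18.
Then R = B(k−1)f/C = k*(k + 4)*(k**2 + 6*k + 11)/18, so s_k = R(k)·t_k = k*(-k**2 - 6*k - 11)/(2*(k + 1)*(k + 2)*(k + 3)).
Δs = -9/(k**4 + 10*k**3 + 35*k**2 + 50*k + 24), as required.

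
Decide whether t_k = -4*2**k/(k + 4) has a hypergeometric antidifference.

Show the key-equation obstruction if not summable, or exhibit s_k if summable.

No — negative degree bound, so no certificate f.

Compute t_(k+1)/t_k: get 2*(k + 4)/(k + 5).
Gosper form: A/B · C(k+1)/C(k) with A=2*k + 8, B=k + 5, C=1.
Solve (2*k + 8)·f(k+1) − (k + 4)·f(k) = 1.
From deg A=1, deg B=1, deg C=0: d=-1.
Bound -1 < 0, so the key equation has no polynomial solution.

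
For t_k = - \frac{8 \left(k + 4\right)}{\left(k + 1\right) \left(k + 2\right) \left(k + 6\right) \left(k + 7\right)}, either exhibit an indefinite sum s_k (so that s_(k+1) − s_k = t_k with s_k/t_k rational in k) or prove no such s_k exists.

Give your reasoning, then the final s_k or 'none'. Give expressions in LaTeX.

s_k = \frac{2 k \left(- k - 7\right)}{3 \left(k^{2} + 7 k + 6\right)}

t_(k+1)/t_k = (k + 1)*(k + 5)*(k + 6)/((k + 3)*(k + 4)*(k + 8)).
Normal form (A,B,C) = (k + 1, k + 8, k**4 + 16*k**3 + 95*k**2 + 248*k + 240).
Key eq: (k + 1)·f(k+1) = (k + 7)·f(k) + (k**4 + 16*k**3 + 95*k**2 + 248*k + 240).
deg f ≤ 6 (via 1,1,4).
Match coefficients ⇒ f(k) = k*(k + 2)*(k + 3)*(k + 4)*(k + 5)*(k + 7)/12.
Get s_k = R·t_k = 2*k*(-k - 7)/(3*(k**2 + 7*k + 6)) with R(k) = B(k−1)f(k)/C(k) = k*(k + 2)*(k + 7)**2/(12*(k + 4)).
Check: Δs_k = 8*(-k - 4)/(k**4 + 16*k**3 + 83*k**2 + 152*k + 84). ✓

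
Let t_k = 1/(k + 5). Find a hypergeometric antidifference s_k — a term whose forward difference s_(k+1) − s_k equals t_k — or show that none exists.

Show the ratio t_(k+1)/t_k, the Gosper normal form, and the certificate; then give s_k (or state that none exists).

r(k) = (k + 5)/(k + 6) after simplifying.
A = k + 5, B = k + 6, C = 1.
Solve (k + 5)·f(k+1) − (k + 5)·f(k) = 1.
Degrees (1,1,0) ⇒ d ≤ 0.
Write f(k) = c0. Then LHS − RHS = -1, requiring -1 = 0: contradictory. No certificate.

none — t_k is not Gosper-summable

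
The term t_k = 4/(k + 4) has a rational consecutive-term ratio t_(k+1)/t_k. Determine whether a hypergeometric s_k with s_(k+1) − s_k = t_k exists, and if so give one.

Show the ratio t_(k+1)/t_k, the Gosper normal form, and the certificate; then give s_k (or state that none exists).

not Gosper-summable; s_k does not exist

The ratio is (k + 4)/(k + 5).
Gosper form: A/B · C(k+1)/C(k) with A=k + 4, B=k + 5, C=1.
f must satisfy (k + 4)·f(k+1) − (k + 4)·f(k) = 1.
Bound: deg f ≤ 0.
Put f(k) = c0: A·f(k+1) − B(k−1)·f(k) − C = -1; need -1 = 0 — inconsistent ⇒ no f, not summable.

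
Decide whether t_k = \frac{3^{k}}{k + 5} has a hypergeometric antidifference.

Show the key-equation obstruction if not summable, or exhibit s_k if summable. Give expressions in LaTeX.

No — t_k has no hypergeometric antidifference.

Step 1: r(k) = 3*(k + 5)/(k + 6).
Factor: A=3*k + 15; B=k + 6; C=1.
f must satisfy (3*k + 15)·f(k+1) − (k + 5)·f(k) = 1.
Bound: deg f ≤ -1.
Negative degree bound (-1): no f exists, t_k not Gosper-summable.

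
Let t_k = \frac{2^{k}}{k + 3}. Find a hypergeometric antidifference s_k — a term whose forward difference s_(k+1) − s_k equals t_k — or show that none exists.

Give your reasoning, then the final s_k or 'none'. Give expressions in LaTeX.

Compute t_(k+1)/t_k: get 2*(k + 3)/(k + 4).
So A=2*k + 6 and B=k + 4, with C=1.
Set up (2*k + 6)·f(k+1) − (k + 3)·f(k) − (1) = 0.
From deg A=1, deg B=1, deg C=0: d=-1.
Negative degree bound (-1): no f exists, t_k not Gosper-summable.

not Gosper-summable; s_k does not exist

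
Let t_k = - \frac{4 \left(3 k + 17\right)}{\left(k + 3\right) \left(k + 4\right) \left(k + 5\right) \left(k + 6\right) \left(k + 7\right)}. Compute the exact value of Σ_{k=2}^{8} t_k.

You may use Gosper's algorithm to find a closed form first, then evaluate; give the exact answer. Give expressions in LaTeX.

Step 1: r(k) = (k + 3)*(3*k + 20)/((k + 8)*(3*k + 17)).
Factor: A=k + 3; B=k + 8; C=k + 17/3.
f must satisfy (k + 3)·f(k+1) − (k + 7)·f(k) = k + 17/3.
Bound: deg f ≤ 4.
Coefficient equations give f(k) = k*(k + 5)*(k**2 + 13*k + 54)/216.
Certificate R = B(k−1)f/C = k*(k + 5)*(k + 7)*(k**2 + 13*k + 54)/(72*(3*k + 17)) gives s_k = k*(-k**2 - 13*k - 54)/(18*(k**3 + 13*k**2 + 54*k + 72)).
s_(k+1) − s_k = 4*(-3*k - 17)/(k**5 + 25*k**4 + 245*k**3 + 1175*k**2 + 2754*k + 2520) = t_k.
Σ_(k=2)^(8) t_k = s_(9) − s_(2) = -7/130 − (-7/180) = -7/468.

Σ = -7/468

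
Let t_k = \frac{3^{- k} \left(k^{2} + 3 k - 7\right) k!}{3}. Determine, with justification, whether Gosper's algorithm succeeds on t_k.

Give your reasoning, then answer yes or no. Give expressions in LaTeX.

Yes. s_k = 3^{- k} \left(k + 4\right) k!.

Step 1: r(k) = (k + 1)*(3*k + (k + 1)**2 - 4)/(3*(k**2 + 3*k - 7)).
A = k/3 + 1/3, B = 1, C = k**2 + 3*k - 7.
Need (k/3 + 1/3)·f(k+1) − (1)·f(k) = k**2 + 3*k - 7.
From deg A=1, deg B=0, deg C=2: d=1.
Match coefficients ⇒ f(k) = 3*(k + 4).
Then R = B(k−1)f/C = 3*(k + 4)/(k**2 + 3*k - 7), so s_k = R(k)·t_k = (k + 4)*factorial(k)/3**k.
s_(k+1) − s_k = (k**2 + 3*k - 7)*factorial(k)/(3*3**k) = t_k.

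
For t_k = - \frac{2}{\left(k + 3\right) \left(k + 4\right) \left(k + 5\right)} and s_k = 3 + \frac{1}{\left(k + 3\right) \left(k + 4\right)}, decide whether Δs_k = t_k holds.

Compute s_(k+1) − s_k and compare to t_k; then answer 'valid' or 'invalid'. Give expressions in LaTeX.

valid (s_(k+1) − s_k reduces to t_k)

s_(k+1) = 3 + 1/((k + 4)*(k + 5))
s_(k+1) − s_k = -2/(k**3 + 12*k**2 + 47*k + 60)
(s_(k+1) − s_k) − t_k = 0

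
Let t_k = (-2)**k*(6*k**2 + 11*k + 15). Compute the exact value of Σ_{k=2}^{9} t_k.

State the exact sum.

Ratio r(k) = 2*(-6*k**2 - 23*k - 32)/(6*k**2 + 11*k + 15).
Normal form (A,B,C) = (-2, 1, k**2 + 11*k/6 + 5/2).
f must satisfy (-2)·f(k+1) − (1)·f(k) = k**2 + 11*k/6 + 5/2.
From deg A=0, deg B=0, deg C=2: d=2.
Solve for f: f(k) = -(2*k**2 + k + 3)/6 (degree 2 ≤ 2).
Get s_k = R·t_k = (-2)**k*(-2*k**2 - k - 3) with R(k) = B(k−1)f(k)/C(k) = -(2*k**2 + k + 3)/(6*k**2 + 11*k + 15).
Δs = (-2)**k*(6*k**2 + 11*k + 15), as required.
Sum = s_(10) − s_(2); s_(10) = -218112, s_(2) = -52 ⇒ -218060.

Σ = -218060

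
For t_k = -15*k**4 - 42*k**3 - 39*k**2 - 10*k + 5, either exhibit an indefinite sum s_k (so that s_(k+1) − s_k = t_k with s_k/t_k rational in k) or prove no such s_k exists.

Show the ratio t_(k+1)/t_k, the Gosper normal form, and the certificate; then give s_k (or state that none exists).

s_k = k*(-3*k**4 - 3*k**3 + 3*k**2 + 4*k + 4)

t_(k+1)/t_k = (15*k**4 + 102*k**3 + 255*k**2 + 274*k + 101)/(15*k**4 + 42*k**3 + 39*k**2 + 10*k - 5).
Take A(k)=1, B(k)=1, C(k)=k**4 + 14*k**3/5 + 13*k**2/5 + 2*k/3 - 1/3.
f must satisfy (1)·f(k+1) − (1)·f(k) = k**4 + 14*k**3/5 + 13*k**2/5 + 2*k/3 - 1/3.
From deg A=0, deg B=0, deg C=4: d=5.
A polynomial solution: f(k) = k*(3*k**4 + 3*k**3 - 3*k**2 - 4*k - 4)/15.
Then R = B(k−1)f/C = k*(3*k**4 + 3*k**3 - 3*k**2 - 4*k - 4)/(15*k**4 + 42*k**3 + 39*k**2 + 10*k - 5), so s_k = R(k)·t_k = k*(-3*k**4 - 3*k**3 + 3*k**2 + 4*k + 4).
s_(k+1) − s_k = -15*k**4 - 42*k**3 - 39*k**2 - 10*k + 5 = t_k.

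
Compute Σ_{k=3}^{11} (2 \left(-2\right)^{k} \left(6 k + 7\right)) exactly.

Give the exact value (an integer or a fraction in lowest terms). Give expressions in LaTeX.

Σ = -204912

r(k) = 2*(-6*k - 13)/(6*k + 7) after simplifying.
Take A(k)=-2, B(k)=1, C(k)=k + 7/6.
Key eq: (-2)·f(k+1) = (1)·f(k) + (k + 7/6).
From deg A=0, deg B=0, deg C=1: d=1.
Solving with deg f ≤ 1: f(k) = -(2*k + 1)/6.
Certificate R = B(k−1)f/C = -(2*k + 1)/(6*k + 7) gives s_k = (-2)**(k + 1)*(2*k + 1).
s_(k+1) − s_k = 2*(-2)**k*(6*k + 7) = t_k.
Evaluate s at k=12 and k=3: -204800 and 112; difference -204912.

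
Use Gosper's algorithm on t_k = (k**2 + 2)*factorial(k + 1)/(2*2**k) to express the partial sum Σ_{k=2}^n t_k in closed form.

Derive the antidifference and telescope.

Step 1: r(k) = (k + 2)*((k + 1)**2 + 2)/(2*(k**2 + 2)).
A = k/2 + 1, B = 1, C = k**2 + 2.
Key eq: (k/2 + 1)·f(k+1) = (1)·f(k) + (k**2 + 2).
From deg A=1, deg B=0, deg C=2: d=1.
Solving with deg f ≤ 1: f(k) = 2*(k - 1).
So s_k = (B(k−1)f/C)·t_k = (2*(k - 1)/(k**2 + 2))·t_k = (k - 1)*factorial(k + 1)/2**k.
s_(k+1) − s_k = (k**2 + 2)*factorial(k + 1)/(2*2**k) = t_k.
Σ_(k=2)^n t_k = s_(n+1) − s_(2) = (2**(-n - 1)*n*factorial(n + 2)) − (3/2), i.e. -3/2 + n*factorial(n + 2)/(2*2**n).

S(n) = -3/2 + n*factorial(n + 2)/(2*2**n)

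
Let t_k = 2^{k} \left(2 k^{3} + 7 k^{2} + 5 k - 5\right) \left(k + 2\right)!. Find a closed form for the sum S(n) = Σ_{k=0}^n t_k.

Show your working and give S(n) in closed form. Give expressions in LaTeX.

The ratio is 2*(2*k**4 + 19*k**3 + 64*k**2 + 84*k + 27)/(2*k**3 + 7*k**2 + 5*k - 5).
Take A(k)=2*k + 6, B(k)=1, C(k)=k**3 + 7*k**2/2 + 5*k/2 - 5/2.
Solve (2*k + 6)·f(k+1) − (1)·f(k) = k**3 + 7*k**2/2 + 5*k/2 - 5/2.
deg f ≤ 2 (via 1,0,3).
Match coefficients ⇒ f(k) = (k**2 - k - 1)/2.
R(k) = B(k−1)·f(k)/C(k) = (k**2 - k - 1)/(2*k**3 + 7*k**2 + 5*k - 5); s_k = R·t_k = 2**k*(k**2 - k - 1)*factorial(k + 2).
Verify: 2**k*(2*k**3 + 7*k**2 + 5*k - 5)*factorial(k + 2) matches t_k.
Evaluate: s_(n+1) = 2**(n + 1)*(n**2 + n - 1)*factorial(n + 3); subtract s_(0) = -2 ⇒ S(n) = 2*2**n*n**2*factorial(n + 3) + 2*2**n*n*factorial(n + 3) - 2*2**n*factorial(n + 3) + 2.

S(n) = 2 \cdot 2^{n} n^{2} \left(n + 3\right)! + 2 \cdot 2^{n} n \left(n + 3\right)! - 2 \cdot 2^{n} \left(n + 3\right)! + 2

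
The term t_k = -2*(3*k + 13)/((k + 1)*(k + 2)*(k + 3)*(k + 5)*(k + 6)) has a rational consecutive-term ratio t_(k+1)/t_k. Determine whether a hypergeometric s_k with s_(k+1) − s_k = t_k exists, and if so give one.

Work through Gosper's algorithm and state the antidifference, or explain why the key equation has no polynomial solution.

s_k = k*(-k**2 - 8*k - 17)/(5*(k**3 + 8*k**2 + 17*k + 10))

t_(k+1)/t_k = (k + 1)*(k + 5)*(3*k + 16)/((k + 4)*(k + 7)*(3*k + 13)).
Normal form (A,B,C) = (k + 1, k + 7, k**2 + 25*k/3 + 52/3).
Solve (k + 1)·f(k+1) − (k + 6)·f(k) = k**2 + 25*k/3 + 52/3.
deg f ≤ 5 (via 1,1,2).
Match coefficients ⇒ f(k) = k*(k + 3)*(k + 4)*(k**2 + 8*k + 17)/30.
Then R = B(k−1)f/C = k*(k + 3)*(k + 6)*(k**2 + 8*k + 17)/(10*(3*k + 13)), so s_k = R(k)·t_k = k*(-k**2 - 8*k - 17)/(5*(k**3 + 8*k**2 + 17*k + 10)).
Check: Δs_k = 2*(-3*k - 13)/(k**5 + 17*k**4 + 107*k**3 + 307*k**2 + 396*k + 180). ✓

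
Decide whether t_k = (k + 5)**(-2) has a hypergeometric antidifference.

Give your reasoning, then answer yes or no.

t_(k+1)/t_k = (k + 5)**2/(k + 6)**2.
So A=k**2 + 10*k + 25 and B=k**2 + 12*k + 36, with C=1.
f must satisfy (k**2 + 10*k + 25)·f(k+1) − (k**2 + 10*k + 25)·f(k) = 1.
From deg A=2, deg B=2, deg C=0: d=0.
Generic f = c0 gives residual -1; -1 = 0 cannot hold, so t_k is not Gosper-summable.

No — t_k has no hypergeometric antidifference.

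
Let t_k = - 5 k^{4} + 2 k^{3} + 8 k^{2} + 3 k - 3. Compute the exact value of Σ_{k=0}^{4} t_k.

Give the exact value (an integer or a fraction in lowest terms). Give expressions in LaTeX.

Σ = -1315

t_(k+1)/t_k = (5*k**4 + 18*k**3 + 16*k**2 - 5*k - 5)/(5*k**4 - 2*k**3 - 8*k**2 - 3*k + 3).
So A=1 and B=1, with C=k**4 - 2*k**3/5 - 8*k**2/5 - 3*k/5 + 3/5.
Solve (1)·f(k+1) − (1)·f(k) = k**4 - 2*k**3/5 - 8*k**2/5 - 3*k/5 + 3/5.
From deg A=0, deg B=0, deg C=4: d=5.
Coefficient equations give f(k) = k*(k**4 - 3*k**3 + 2*k + 3)/5.
Get s_k = R·t_k = k*(-k**4 + 3*k**3 - 2*k - 3) with R(k) = B(k−1)f(k)/C(k) = k*(k**4 - 3*k**3 + 2*k + 3)/(5*k**4 - 2*k**3 - 8*k**2 - 3*k + 3).
Δs = -5*k**4 + 2*k**3 + 8*k**2 + 3*k - 3, as required.
Telescoping: Σ = s_(5) − s_(0) = -1315 − (0) = -1315.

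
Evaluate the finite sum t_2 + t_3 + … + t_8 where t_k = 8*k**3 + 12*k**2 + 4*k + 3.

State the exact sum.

t_(k+1)/t_k = (8*k**3 + 36*k**2 + 52*k + 27)/(8*k**3 + 12*k**2 + 4*k + 3).
A = 1, B = 1, C = k**3 + 3*k**2/2 + k/2 + 3/8.
Need (1)·f(k+1) − (1)·f(k) = k**3 + 3*k**2/2 + k/2 + 3/8.
deg f ≤ 4 (via 0,0,3).
Coefficient equations give f(k) = k*(2*k**3 - 2*k + 3)/8.
Then R = B(k−1)f/C = k*(2*k**3 - 2*k + 3)/(8*k**3 + 12*k**2 + 4*k + 3), so s_k = R(k)·t_k = k*(2*k**3 - 2*k + 3).
Verify: 8*k**3 + 12*k**2 + 4*k + 3 matches t_k.
Telescoping: Σ = s_(9) − s_(2) = 12987 − (30) = 12957.

Σ = 12957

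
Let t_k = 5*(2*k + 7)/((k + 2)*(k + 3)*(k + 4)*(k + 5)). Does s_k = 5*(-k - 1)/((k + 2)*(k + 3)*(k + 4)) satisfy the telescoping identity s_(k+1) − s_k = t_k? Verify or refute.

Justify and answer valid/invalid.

Invalid: residual -30/(k**4 + 14*k**3 + 71*k**2 + 154*k + 120) ≠ 0.

s_(k+1) = 5*(-k - 2)/((k + 3)*(k + 4)*(k + 5))
s_(k+1) − s_k = 5*(2*k + 1)/(k**4 + 14*k**3 + 71*k**2 + 154*k + 120)
(s_(k+1) − s_k) − t_k = -30/(k**4 + 14*k**3 + 71*k**2 + 154*k + 120)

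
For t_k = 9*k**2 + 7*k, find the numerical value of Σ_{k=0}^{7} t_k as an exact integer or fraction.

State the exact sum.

Σ = 1456

Ratio r(k) = (9*k**2 + 25*k + 16)/(k*(9*k + 7)).
A = 1, B = 1, C = k**2 + 7*k/9.
Solve (1)·f(k+1) − (1)·f(k) = k**2 + 7*k/9.
d = 3 from the (0,0,2) case.
A polynomial solution: f(k) = k*(k - 1)*(3*k + 2)/9.
So s_k = (B(k−1)f/C)·t_k = ((k - 1)*(3*k + 2)/(9*k + 7))·t_k = k*(3*k**2 - k - 2).
Verify: k*(9*k + 7) matches t_k.
Telescoping: Σ = s_(8) − s_(0) = 1456 − (0) = 1456.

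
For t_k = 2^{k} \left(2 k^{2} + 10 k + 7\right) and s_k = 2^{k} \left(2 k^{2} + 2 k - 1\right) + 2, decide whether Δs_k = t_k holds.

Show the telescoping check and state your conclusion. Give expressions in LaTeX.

s_(k+1) = 2*2**k*(2*k + 2*(k + 1)**2 + 1) + 2
s_(k+1) − s_k = 2**k*(2*k**2 + 10*k + 7)
(s_(k+1) − s_k) − t_k = 0

valid; difference matches t_k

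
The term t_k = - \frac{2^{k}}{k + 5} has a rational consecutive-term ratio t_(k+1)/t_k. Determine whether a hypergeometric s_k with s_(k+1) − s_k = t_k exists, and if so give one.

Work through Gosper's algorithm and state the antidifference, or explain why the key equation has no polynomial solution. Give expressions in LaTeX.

none — t_k is not Gosper-summable

t_(k+1)/t_k = 2*(k + 5)/(k + 6).
Factor: A=2*k + 10; B=k + 6; C=1.
Need (2*k + 10)·f(k+1) − (k + 5)·f(k) = 1.
Bound: deg f ≤ -1.
deg f ≤ -1 is impossible — no certificate.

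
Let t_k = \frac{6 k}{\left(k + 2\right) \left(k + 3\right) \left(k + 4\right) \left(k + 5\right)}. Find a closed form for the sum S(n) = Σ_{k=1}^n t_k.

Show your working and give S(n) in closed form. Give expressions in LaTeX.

S(n) = \frac{n \left(n^{2} + 12 n + 11\right)}{12 \left(n^{3} + 12 n^{2} + 47 n + 60\right)}

Ratio r(k) = (k + 1)*(k + 2)/(k*(k + 6)).
So A=k + 2 and B=k + 6, with C=k.
f must satisfy (k + 2)·f(k+1) − (k + 5)·f(k) = k.
deg f ≤ 3 (via 1,1,1).
Coefficient equations give f(k) = k*(k - 1)*(k + 10)/72.
Get s_k = R·t_k = k*(k**2 + 9*k - 10)/(12*(k + 2)*(k + 3)*(k + 4)) with R(k) = B(k−1)f(k)/C(k) = (k - 1)*(k + 5)*(k + 10)/72.
Δs = 6*k/(k**4 + 14*k**3 + 71*k**2 + 154*k + 120), as required.
s_(n+1) = n*(n**2 + 12*n + 11)/(12*(n**3 + 12*n**2 + 47*n + 60)) and s_(1) = 0, so S(n) = n*(n**2 + 12*n + 11)/(12*(n**3 + 12*n**2 + 47*n + 60)).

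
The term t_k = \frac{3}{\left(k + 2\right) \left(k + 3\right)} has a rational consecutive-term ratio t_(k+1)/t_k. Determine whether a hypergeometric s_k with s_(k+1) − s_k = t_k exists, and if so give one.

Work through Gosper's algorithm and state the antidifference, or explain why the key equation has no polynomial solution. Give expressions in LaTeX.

s_k = \frac{3 k}{2 \left(k + 2\right)}

t_(k+1)/t_k = (k + 2)/(k + 4).
Gosper form: A/B · C(k+1)/C(k) with A=k + 2, B=k + 4, C=1.
Set up (k + 2)·f(k+1) − (k + 3)·f(k) − (1) = 0.
Bound: deg f ≤ 1.
Match coefficients ⇒ f(k) = k/2.
Certificate R = B(k−1)f/C = k*(k + 3)/2 gives s_k = 3*k/(2*(k + 2)).
s_(k+1) − s_k = 3/(k**2 + 5*k + 6) = t_k.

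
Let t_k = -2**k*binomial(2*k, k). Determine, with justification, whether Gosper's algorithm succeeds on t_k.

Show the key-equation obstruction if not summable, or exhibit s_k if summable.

The ratio is 4*(2*k + 1)/(k + 1).
Normal form (A,B,C) = (8*k + 4, k + 1, 1).
Need (8*k + 4)·f(k+1) − (k)·f(k) = 1.
deg f ≤ -1 (via 1,1,0).
d = -1 < 0 ⇒ no nonzero polynomial f; not summable.

No — key equation has no polynomial f.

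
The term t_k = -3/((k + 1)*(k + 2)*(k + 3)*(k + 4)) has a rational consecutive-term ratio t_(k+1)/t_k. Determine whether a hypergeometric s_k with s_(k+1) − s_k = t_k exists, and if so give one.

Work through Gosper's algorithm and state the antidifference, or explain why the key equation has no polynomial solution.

s_k = k*(-k**2 - 6*k - 11)/(6*(k + 1)*(k + 2)*(k + 3))

r(k) = (k + 1)/(k + 5) after simplifying.
Take A(k)=k + 1, B(k)=k + 5, C(k)=1.
f must satisfy (k + 1)·f(k+1) − (k + 4)·f(k) = 1.
d = 3 from the (1,1,0) case.
Solving with deg f ≤ 3: f(k) = k*(k**2 + 6*k + 11)/18.
Get s_k = R·t_k = k*(-k**2 - 6*k - 11)/(6*(k + 1)*(k + 2)*(k + 3)) with R(k) = B(k−1)f(k)/C(k) = k*(k + 4)*(k**2 + 6*k + 11)/18.
Δs = -3/(k**4 + 10*k**3 + 35*k**2 + 50*k + 24), as required.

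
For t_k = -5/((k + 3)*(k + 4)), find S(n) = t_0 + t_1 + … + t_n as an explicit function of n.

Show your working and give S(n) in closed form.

The ratio is (k + 3)/(k + 5).
Take A(k)=k + 3, B(k)=k + 5, C(k)=1.
Key eq: (k + 3)·f(k+1) = (k + 4)·f(k) + (1).
From deg A=1, deg B=1, deg C=0: d=1.
A polynomial solution: f(k) = k/3.
So s_k = (B(k−1)f/C)·t_k = (k*(k + 4)/3)·t_k = -5*k/(3*k + 9).
Check: Δs_k = -5/(k**2 + 7*k + 12). ✓
Σ_(k=0)^n t_k = s_(n+1) − s_(0) = (5*(-n - 1)/(3*(n + 4))) − (0), i.e. 5*(-n - 1)/(3*(n + 4)).

S(n) = 5*(-n - 1)/(3*(n + 4))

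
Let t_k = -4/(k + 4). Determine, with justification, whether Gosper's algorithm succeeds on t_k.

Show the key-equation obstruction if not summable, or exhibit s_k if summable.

No; the coefficient equations for f are inconsistent.

Ratio r(k) = (k + 4)/(k + 5).
Normal form (A,B,C) = (k + 4, k + 5, 1).
Need (k + 4)·f(k+1) − (k + 4)·f(k) = 1.
Degrees (1,1,0) ⇒ d ≤ 0.
Write f(k) = c0. Then LHS − RHS = -1, requiring -1 = 0: contradictory. No certificate.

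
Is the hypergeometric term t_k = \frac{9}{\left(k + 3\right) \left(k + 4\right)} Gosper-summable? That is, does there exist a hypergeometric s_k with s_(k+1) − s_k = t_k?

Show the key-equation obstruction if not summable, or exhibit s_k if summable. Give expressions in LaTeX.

Step 1: r(k) = (k + 3)/(k + 5).
Gosper form: A/B · C(k+1)/C(k) with A=k + 3, B=k + 5, C=1.
Key eq: (k + 3)·f(k+1) = (k + 4)·f(k) + (1).
d = 1 from the (1,1,0) case.
Coefficient equations give f(k) = k/3.
R(k) = B(k−1)·f(k)/C(k) = k*(k + 4)/3; s_k = R·t_k = 3*k/(k + 3).
Δs = 9/(k**2 + 7*k + 12), as required.

Yes. s_k = \frac{3 k}{k + 3}.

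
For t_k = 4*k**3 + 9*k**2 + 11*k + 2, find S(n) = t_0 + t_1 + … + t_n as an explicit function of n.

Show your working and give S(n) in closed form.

S(n) = n**4 + 5*n**3 + 11*n**2 + 9*n + 2

t_(k+1)/t_k = (4*k**3 + 21*k**2 + 41*k + 26)/(4*k**3 + 9*k**2 + 11*k + 2).
Factor: A=1; B=1; C=k**3 + 9*k**2/4 + 11*k/4 + 1/2.
Set up (1)·f(k+1) − (1)·f(k) − (k**3 + 9*k**2/4 + 11*k/4 + 1/2) = 0.
Bound: deg f ≤ 4.
Solving with deg f ≤ 4: f(k) = k*(k**3 + k**2 + 2*k - 2)/4.
Then R = B(k−1)f/C = k*(k**3 + k**2 + 2*k - 2)/(4*k**3 + 9*k**2 + 11*k + 2), so s_k = R(k)·t_k = k*(k**3 + k**2 + 2*k - 2).
Δs = 4*k**3 + 9*k**2 + 11*k + 2, as required.
s_(n+1) = n**4 + 5*n**3 + 11*n**2 + 9*n + 2 and s_(0) = 0, so S(n) = n**4 + 5*n**3 + 11*n**2 + 9*n + 2.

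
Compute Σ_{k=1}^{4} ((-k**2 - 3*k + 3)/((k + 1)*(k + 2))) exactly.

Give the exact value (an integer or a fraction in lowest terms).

Σ = -7/3

Ratio r(k) = (k + 1)*(3*k + (k + 1)**2)/((k + 3)*(k**2 + 3*k - 3)).
A = k + 1, B = k + 3, C = k**2 + 3*k - 3.
Set up (k + 1)·f(k+1) − (k + 2)·f(k) − (k**2 + 3*k - 3) = 0.
deg f ≤ 2 (via 1,1,2).
Solving with deg f ≤ 2: f(k) = k*(k - 4).
Certificate R = B(k−1)f/C = k*(k - 4)*(k + 2)/(k**2 + 3*k - 3) gives s_k = k*(4 - k)/(k + 1).
Δs = (-k**2 - 3*k + 3)/(k**2 + 3*k + 2), as required.
Sum = s_(5) − s_(1); s_(5) = -5/6, s_(1) = 3/2 ⇒ -7/3.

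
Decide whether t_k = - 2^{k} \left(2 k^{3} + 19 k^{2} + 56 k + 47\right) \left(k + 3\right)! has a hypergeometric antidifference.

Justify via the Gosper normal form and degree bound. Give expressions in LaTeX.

t_(k+1)/t_k = 2*(2*k**4 + 33*k**3 + 200*k**2 + 524*k + 496)/(2*k**3 + 19*k**2 + 56*k + 47).
Factor: A=2*k + 8; B=1; C=k**3 + 19*k**2/2 + 28*k + 47/2.
Set up (2*k + 8)·f(k+1) − (1)·f(k) − (k**3 + 19*k**2/2 + 28*k + 47/2) = 0.
d = 2 from the (1,0,3) case.
Match coefficients ⇒ f(k) = (k**2 + 4*k + 1)/2.
Then R = B(k−1)f/C = (k**2 + 4*k + 1)/(2*k**3 + 19*k**2 + 56*k + 47), so s_k = R(k)·t_k = -2**k*(k**2 + 4*k + 1)*factorial(k + 3).
Δs = -2**k*(2*k**3 + 19*k**2 + 56*k + 47)*factorial(k + 3), as required.

Yes. s_k = - 2^{k} \left(k^{2} + 4 k + 1\right) \left(k + 3\right)!.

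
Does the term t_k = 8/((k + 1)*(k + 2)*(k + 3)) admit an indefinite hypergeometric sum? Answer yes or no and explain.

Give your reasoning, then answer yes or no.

Yes. s_k = 2*k*(k + 3)/((k + 1)*(k + 2)).

Step 1: r(k) = (k + 1)/(k + 4).
So A=k + 1 and B=k + 4, with C=1.
Need (k + 1)·f(k+1) − (k + 3)·f(k) = 1.
deg f ≤ 2 (via 1,1,0).
Solving with deg f ≤ 2: f(k) = k*(k + 3)/4.
Then R = B(k−1)f/C = k*(k + 3)**2/4, so s_k = R(k)·t_k = 2*k*(k + 3)/((k + 1)*(k + 2)).
Verify: 8/(k**3 + 6*k**2 + 11*k + 6) matches t_k.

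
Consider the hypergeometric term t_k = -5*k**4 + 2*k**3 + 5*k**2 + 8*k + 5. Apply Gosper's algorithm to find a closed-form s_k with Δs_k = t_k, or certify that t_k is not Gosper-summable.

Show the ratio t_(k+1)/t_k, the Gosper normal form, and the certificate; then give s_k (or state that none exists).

t_(k+1)/t_k = (5*k**4 + 18*k**3 + 19*k**2 - 4*k - 15)/(5*k**4 - 2*k**3 - 5*k**2 - 8*k - 5).
Take A(k)=1, B(k)=1, C(k)=k**4 - 2*k**3/5 - k**2 - 8*k/5 - 1.
Set up (1)·f(k+1) − (1)·f(k) − (k**4 - 2*k**3/5 - k**2 - 8*k/5 - 1) = 0.
From deg A=0, deg B=0, deg C=4: d=5.
Match coefficients ⇒ f(k) = k*(k**4 - 3*k**3 + k**2 - 2*k - 2)/5.
R(k) = B(k−1)·f(k)/C(k) = k*(k**4 - 3*k**3 + k**2 - 2*k - 2)/(5*k**4 - 2*k**3 - 5*k**2 - 8*k - 5); s_k = R·t_k = k*(-k**4 + 3*k**3 - k**2 + 2*k + 2).
s_(k+1) − s_k = -5*k**4 + 2*k**3 + 5*k**2 + 8*k + 5 = t_k.

s_k = k*(-k**4 + 3*k**3 - k**2 + 2*k + 2)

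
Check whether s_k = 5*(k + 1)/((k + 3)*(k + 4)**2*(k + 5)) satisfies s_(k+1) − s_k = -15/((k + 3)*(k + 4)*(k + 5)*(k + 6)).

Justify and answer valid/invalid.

s_(k+1) = 5*(k + 2)/((k + 4)*(k + 5)**2*(k + 6))
s_(k+1) − s_k = 15*(-k**2 - 5*k - 2)/(k**6 + 27*k**5 + 301*k**4 + 1773*k**3 + 5818*k**2 + 10080*k + 7200)
(s_(k+1) − s_k) − t_k = 30*(2*k + 9)/(k**6 + 27*k**5 + 301*k**4 + 1773*k**3 + 5818*k**2 + 10080*k + 7200)

Invalid: residual 30*(2*k + 9)/(k**6 + 27*k**5 + 301*k**4 + 1773*k**3 + 5818*k**2 + 10080*k + 7200) ≠ 0.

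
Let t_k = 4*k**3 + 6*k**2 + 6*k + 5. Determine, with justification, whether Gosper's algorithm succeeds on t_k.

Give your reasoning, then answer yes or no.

Yes. s_k = k*(k**3 + k + 3).

t_(k+1)/t_k = (4*k**3 + 18*k**2 + 30*k + 21)/(4*k**3 + 6*k**2 + 6*k + 5).
Take A(k)=1, B(k)=1, C(k)=k**3 + 3*k**2/2 + 3*k/2 + 5/4.
Key eq: (1)·f(k+1) = (1)·f(k) + (k**3 + 3*k**2/2 + 3*k/2 + 5/4).
d = 4 from the (0,0,3) case.
Solving with deg f ≤ 4: f(k) = k*(k**3 + k + 3)/4.
So s_k = (B(k−1)f/C)·t_k = (k*(k**3 + k + 3)/(4*k**3 + 6*k**2 + 6*k + 5))·t_k = k*(k**3 + k + 3).
Δs = 4*k**3 + 6*k**2 + 6*k + 5, as required.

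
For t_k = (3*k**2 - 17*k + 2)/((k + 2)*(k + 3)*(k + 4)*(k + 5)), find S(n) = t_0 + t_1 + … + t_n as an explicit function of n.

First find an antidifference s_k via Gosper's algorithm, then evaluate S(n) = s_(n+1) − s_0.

S(n) = (n**3 - 24*n**2 - 13*n + 12)/(12*(n**3 + 12*n**2 + 47*n + 60))

Step 1: r(k) = (3*k**3 - 5*k**2 - 34*k - 24)/(3*k**3 + k**2 - 100*k + 12).
Gosper form: A/B · C(k+1)/C(k) with A=k + 2, B=k + 6, C=k**2 - 17*k/3 + 2/3.
Solve (k + 2)·f(k+1) − (k + 5)·f(k) = k**2 - 17*k/3 + 2/3.
From deg A=1, deg B=1, deg C=2: d=3.
A polynomial solution: f(k) = k*(k**2 - 27*k + 38)/36.
R(k) = B(k−1)·f(k)/C(k) = k*(k + 5)*(k**2 - 27*k + 38)/(12*(3*k**2 - 17*k + 2)); s_k = R·t_k = k*(k**2 - 27*k + 38)/(12*(k + 2)*(k + 3)*(k + 4)).
Verify: (3*k**2 - 17*k + 2)/(k**4 + 14*k**3 + 71*k**2 + 154*k + 120) matches t_k.
Telescope: S(n) = s_(n+1) − s_(0) = (n**3 - 24*n**2 - 13*n + 12)/(12*(n**3 + 12*n**2 + 47*n + 60)) − (0) = (n**3 - 24*n**2 - 13*n + 12)/(12*(n**3 + 12*n**2 + 47*n + 60)).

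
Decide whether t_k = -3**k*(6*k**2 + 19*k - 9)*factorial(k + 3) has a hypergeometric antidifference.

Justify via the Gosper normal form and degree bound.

Compute t_(k+1)/t_k: get 3*(6*k**3 + 55*k**2 + 140*k + 64)/(6*k**2 + 19*k - 9).
A = 3*k + 12, B = 1, C = k**2 + 19*k/6 - 3/2.
Need (3*k + 12)·f(k+1) − (1)·f(k) = k**2 + 19*k/6 - 3/2.
Degrees (1,0,2) ⇒ d ≤ 1.
Solving with deg f ≤ 1: f(k) = (2*k - 3)/6.
R(k) = B(k−1)·f(k)/C(k) = (2*k - 3)/(6*k**2 + 19*k - 9); s_k = R·t_k = -3**k*(2*k - 3)*factorial(k + 3).
Δs = -3**k*(6*k**2 + 19*k - 9)*factorial(k + 3), as required.

Yes. s_k = -3**k*(2*k - 3)*factorial(k + 3).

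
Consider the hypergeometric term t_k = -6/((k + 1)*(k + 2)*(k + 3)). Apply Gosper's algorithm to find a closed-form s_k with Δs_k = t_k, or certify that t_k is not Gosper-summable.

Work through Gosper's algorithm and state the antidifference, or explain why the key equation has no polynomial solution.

Ratio r(k) = (k + 1)/(k + 4).
Normal form (A,B,C) = (k + 1, k + 4, 1).
Set up (k + 1)·f(k+1) − (k + 3)·f(k) − (1) = 0.
d = 2 from the (1,1,0) case.
Match coefficients ⇒ f(k) = k*(k + 3)/4.
Certificate R = B(k−1)f/C = k*(k + 3)**2/4 gives s_k = 3*k*(-k - 3)/(2*(k + 1)*(k + 2)).
Verify: -6/(k**3 + 6*k**2 + 11*k + 6) matches t_k.

s_k = 3*k*(-k - 3)/(2*(k + 1)*(k + 2))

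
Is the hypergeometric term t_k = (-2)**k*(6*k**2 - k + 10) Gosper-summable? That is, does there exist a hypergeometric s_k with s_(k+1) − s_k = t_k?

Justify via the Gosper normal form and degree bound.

Yes. s_k = (-2)**k*(-2*k**2 + 3*k - 4).

Step 1: r(k) = 2*(k - 6*(k + 1)**2 - 9)/(6*k**2 - k + 10).
A = -2, B = 1, C = k**2 - k/6 + 5/3.
Set up (-2)·f(k+1) − (1)·f(k) − (k**2 - k/6 + 5/3) = 0.
deg f ≤ 2 (via 0,0,2).
Solving with deg f ≤ 2: f(k) = -(2*k**2 - 3*k + 4)/6.
Get s_k = R·t_k = (-2)**k*(-2*k**2 + 3*k - 4) with R(k) = B(k−1)f(k)/C(k) = -(2*k**2 - 3*k + 4)/(6*k**2 - k + 10).
Verify: (-2)**k*(6*k**2 - k + 10) matches t_k.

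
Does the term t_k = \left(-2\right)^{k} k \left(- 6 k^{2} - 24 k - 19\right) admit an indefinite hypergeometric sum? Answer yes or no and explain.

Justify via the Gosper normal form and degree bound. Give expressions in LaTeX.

Yes. s_k = \left(-2\right)^{k} \left(2 k^{3} + 4 k^{2} - 3 k - 2\right).

Ratio r(k) = 2*(-6*k**3 - 42*k**2 - 85*k - 49)/(k*(6*k**2 + 24*k + 19)).
Factor: A=-2; B=1; C=k**3 + 4*k**2 + 19*k/6.
f must satisfy (-2)·f(k+1) − (1)·f(k) = k**3 + 4*k**2 + 19*k/6.
deg f ≤ 3 (via 0,0,3).
Coefficient equations give f(k) = -(2*k**3 + 4*k**2 - 3*k - 2)/6.
R(k) = B(k−1)·f(k)/C(k) = -(2*k**3 + 4*k**2 - 3*k - 2)/(k*(6*k**2 + 24*k + 19)); s_k = R·t_k = (-2)**k*(2*k**3 + 4*k**2 - 3*k - 2).
Δs = (-2)**k*k*(-6*k**2 - 24*k - 19), as required.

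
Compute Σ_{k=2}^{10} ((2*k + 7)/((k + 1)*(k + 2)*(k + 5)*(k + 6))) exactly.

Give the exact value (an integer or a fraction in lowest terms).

Step 1: r(k) = (k + 1)*(k + 5)*(2*k + 9)/((k + 3)*(k + 7)*(2*k + 7)).
Factor: A=k + 1; B=k + 7; C=k**3 + 21*k**2/2 + 73*k/2 + 42.
Solve (k + 1)·f(k+1) − (k + 6)·f(k) = k**3 + 21*k**2/2 + 73*k/2 + 42.
Degrees (1,1,3) ⇒ d ≤ 5.
Solving with deg f ≤ 5: f(k) = k*(k + 2)*(k + 3)*(k + 4)*(k + 6)/10.
R(k) = B(k−1)·f(k)/C(k) = k*(k + 2)*(k + 6)**2/(5*(2*k + 7)); s_k = R·t_k = k*(k + 6)/(5*(k**2 + 6*k + 5)).
Verify: (2*k + 7)/(k**4 + 14*k**3 + 65*k**2 + 112*k + 60) matches t_k.
Sum = s_(11) − s_(2); s_(11) = 187/960, s_(2) = 16/105 ⇒ 19/448.

Σ = 19/448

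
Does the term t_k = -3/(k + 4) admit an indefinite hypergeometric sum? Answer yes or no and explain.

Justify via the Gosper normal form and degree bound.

r(k) = (k + 4)/(k + 5) after simplifying.
Take A(k)=k + 4, B(k)=k + 5, C(k)=1.
Need (k + 4)·f(k+1) − (k + 4)·f(k) = 1.
deg f ≤ 0 (via 1,1,0).
f = c0 ⇒ A·f(k+1) − B(k−1)·f(k) − C = -1. The system {-1 = 0} is inconsistent; no antidifference.

No — key equation has no polynomial f.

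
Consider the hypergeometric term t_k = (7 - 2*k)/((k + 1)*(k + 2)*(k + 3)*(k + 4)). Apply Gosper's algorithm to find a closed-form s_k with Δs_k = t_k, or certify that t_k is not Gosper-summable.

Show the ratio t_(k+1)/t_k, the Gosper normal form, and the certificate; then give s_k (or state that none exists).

s_k = k*(k**2 + 6*k + 14)/(3*(k + 1)*(k + 2)*(k + 3))

r(k) = (k + 1)*(2*k - 5)/((k + 5)*(2*k - 7)) after simplifying.
Factor: A=k + 1; B=k + 5; C=k - 7/2.
Need (k + 1)·f(k+1) − (k + 4)·f(k) = k - 7/2.
deg f ≤ 3 (via 1,1,1).
Coefficient equations give f(k) = -k*(k**2 + 6*k + 14)/6.
Certificate R = B(k−1)f/C = -k*(k + 4)*(k**2 + 6*k + 14)/(3*(2*k - 7)) gives s_k = k*(k**2 + 6*k + 14)/(3*(k + 1)*(k + 2)*(k + 3)).
Δs = (7 - 2*k)/(k**4 + 10*k**3 + 35*k**2 + 50*k + 24), as required.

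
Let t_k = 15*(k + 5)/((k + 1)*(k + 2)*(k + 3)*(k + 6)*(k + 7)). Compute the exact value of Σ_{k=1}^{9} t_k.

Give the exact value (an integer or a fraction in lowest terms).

r(k) = (k + 1)*(k + 6)**2/((k + 4)*(k + 5)*(k + 8)) after simplifying.
Factor: A=k + 1; B=k + 8; C=k**3 + 14*k**2 + 65*k + 100.
Solve (k + 1)·f(k+1) − (k + 7)·f(k) = k**3 + 14*k**2 + 65*k + 100.
Bound: deg f ≤ 6.
A polynomial solution: f(k) = k*(k + 3)*(k + 4)**2*(k + 5)**2/36.
So s_k = (B(k−1)f/C)·t_k = (k*(k + 3)*(k + 4)*(k + 7)/36)·t_k = 5*k*(k**2 + 9*k + 20)/(12*(k**3 + 9*k**2 + 20*k + 12)).
Δs = 15*(k + 5)/(k**5 + 19*k**4 + 131*k**3 + 401*k**2 + 540*k + 252), as required.
Sum = s_(10) − s_(1); s_(10) = 875/2112, s_(1) = 25/84 ⇒ 575/4928.

Σ = 575/4928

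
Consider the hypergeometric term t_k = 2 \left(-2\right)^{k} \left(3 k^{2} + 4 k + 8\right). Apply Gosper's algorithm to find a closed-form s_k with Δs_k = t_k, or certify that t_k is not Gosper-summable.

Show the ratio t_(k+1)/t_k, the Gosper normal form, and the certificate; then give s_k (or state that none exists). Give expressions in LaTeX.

s_k = \left(-2\right)^{k + 1} \left(k^{2} + 2\right)

Ratio r(k) = 2*(-3*k**2 - 10*k - 15)/(3*k**2 + 4*k + 8).
Take A(k)=-2, B(k)=1, C(k)=k**2 + 4*k/3 + 8/3.
Set up (-2)·f(k+1) − (1)·f(k) − (k**2 + 4*k/3 + 8/3) = 0.
From deg A=0, deg B=0, deg C=2: d=2.
A polynomial solution: f(k) = -(k**2 + 2)/3.
Certificate R = B(k−1)f/C = -(k**2 + 2)/(3*k**2 + 4*k + 8) gives s_k = (-2)**(k + 1)*(k**2 + 2).
Verify: 2*(-2)**k*(3*k**2 + 4*k + 8) matches t_k.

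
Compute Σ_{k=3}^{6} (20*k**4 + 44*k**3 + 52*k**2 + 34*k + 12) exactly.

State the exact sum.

Step 1: r(k) = (10*k**4 + 62*k**3 + 152*k**2 + 175*k + 81)/(10*k**4 + 22*k**3 + 26*k**2 + 17*k + 6).
Factor: A=1; B=1; C=k**4 + 11*k**3/5 + 13*k**2/5 + 17*k/10 + 3/5.
f must satisfy (1)·f(k+1) − (1)·f(k) = k**4 + 11*k**3/5 + 13*k**2/5 + 17*k/10 + 3/5.
From deg A=0, deg B=0, deg C=4: d=5.
Solve for f: f(k) = k*(k**2 - k + 1)*(4*k**2 + 5*k + 3)/20 (degree 5 ≤ 5).
Certificate R = B(k−1)f/C = k*(k**2 - k + 1)*(4*k**2 + 5*k + 3)/(2*(10*k**4 + 22*k**3 + 26*k**2 + 17*k + 6)) gives s_k = k*(4*k**4 + k**3 + 2*k**2 + 2*k + 3).
Check: Δs_k = 20*k**4 + 44*k**3 + 52*k**2 + 34*k + 12. ✓
Telescoping: Σ = s_(7) − s_(3) = 70434 − (1134) = 69300.

Σ = 69300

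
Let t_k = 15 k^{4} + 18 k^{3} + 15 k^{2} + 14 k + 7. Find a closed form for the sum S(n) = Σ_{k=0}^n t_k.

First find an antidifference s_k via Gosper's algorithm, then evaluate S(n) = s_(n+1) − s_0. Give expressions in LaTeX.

Ratio r(k) = (15*k**4 + 78*k**3 + 159*k**2 + 158*k + 69)/(15*k**4 + 18*k**3 + 15*k**2 + 14*k + 7).
Normal form (A,B,C) = (1, 1, k**4 + 6*k**3/5 + k**2 + 14*k/15 + 7/15).
f must satisfy (1)·f(k+1) − (1)·f(k) = k**4 + 6*k**3/5 + k**2 + 14*k/15 + 7/15.
From deg A=0, deg B=0, deg C=4: d=5.
Solve for f: f(k) = k*(k**2 - 2*k + 2)*(3*k**2 + 3*k + 1)/15 (degree 5 ≤ 5).
R(k) = B(k−1)·f(k)/C(k) = k*(k**2 - 2*k + 2)*(3*k**2 + 3*k + 1)/(15*k**4 + 18*k**3 + 15*k**2 + 14*k + 7); s_k = R·t_k = k*(3*k**4 - 3*k**3 + k**2 + 4*k + 2).
s_(k+1) − s_k = 15*k**4 + 18*k**3 + 15*k**2 + 14*k + 7 = t_k.
Telescope: S(n) = s_(n+1) − s_(0) = 3*n**5 + 12*n**4 + 19*n**3 + 19*n**2 + 16*n + 7 − (0) = 3*n**5 + 12*n**4 + 19*n**3 + 19*n**2 + 16*n + 7.

S(n) = 3 n^{5} + 12 n^{4} + 19 n^{3} + 19 n^{2} + 16 n + 7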